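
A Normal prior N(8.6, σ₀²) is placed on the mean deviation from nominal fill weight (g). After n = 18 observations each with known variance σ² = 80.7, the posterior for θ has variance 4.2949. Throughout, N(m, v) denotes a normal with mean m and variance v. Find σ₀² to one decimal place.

For the Normal–Normal model with known σ², precisions add: τ_n = τ₀ + n/σ².
So 1/σ₀² = 1/4.2949 − 18/80.7 = 0.232834 − 0.223048 = 0.009786.
Hence σ₀² = 1/0.009786 ≈ 102.2.

σ₀² = 102.2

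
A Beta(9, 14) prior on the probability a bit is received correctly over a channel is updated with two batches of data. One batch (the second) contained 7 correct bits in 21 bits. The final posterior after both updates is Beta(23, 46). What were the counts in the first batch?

Sequential conjugate updates are equivalent to a single update on the pooled data, so total successes = posterior α − prior α and total failures = posterior β − prior β.
Total across both batches: 23−9=14 correct bits, 46−14=32 errors.
Subtract the second batch: 14−7=7 correct bits and 32−14=18 errors.

7 correct bits and 18 errors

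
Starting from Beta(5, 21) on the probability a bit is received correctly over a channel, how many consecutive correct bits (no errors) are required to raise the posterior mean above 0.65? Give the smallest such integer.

k = 35

After k correct bits and 0 errors the posterior is Beta(5+k, 21), with mean (5+k)/(5+21+k).
Set (5+k)/(26+k) > 0.65 and solve: k > (0.65·26 − 5)/(1 − 0.65) = 34.000.
The smallest integer exceeding 34.000 is 35.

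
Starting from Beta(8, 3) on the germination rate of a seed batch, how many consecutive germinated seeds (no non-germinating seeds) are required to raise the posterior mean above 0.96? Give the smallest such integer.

After k germinated seeds and 0 non-germinating seeds the posterior is Beta(8+k, 3), with mean (8+k)/(8+3+k).
Set (8+k)/(11+k) > 0.96 and solve: k > (0.96·11 − 8)/(1 − 0.96) = 64.000.
The smallest integer exceeding 64.000 is 65, and checking k=65: (73)/(76) = 0.9605 > 0.96.

k = 65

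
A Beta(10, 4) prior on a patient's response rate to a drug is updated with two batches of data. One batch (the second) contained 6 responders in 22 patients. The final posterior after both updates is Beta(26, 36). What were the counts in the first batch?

Sequential conjugate updates are equivalent to a single update on the pooled data, so total successes = posterior α − prior α and total failures = posterior β − prior β.
Total across both batches: 26−10=16 responders, 36−4=32 non-responders.
Subtract the second batch: 16−6=10 responders and 32−16=16 non-responders.

10 responders and 16 non-responders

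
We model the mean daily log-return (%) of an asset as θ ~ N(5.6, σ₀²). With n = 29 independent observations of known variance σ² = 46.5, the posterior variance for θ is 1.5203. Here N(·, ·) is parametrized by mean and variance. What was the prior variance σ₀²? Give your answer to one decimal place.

For the Normal–Normal model with known σ², precisions add: τ_n = τ₀ + n/σ².
So 1/σ₀² = 1/1.5203 − 29/46.5 = 0.657765 − 0.623656 = 0.034109.
Hence σ₀² = 1/0.034109 ≈ 29.3.

σ₀² = 29.3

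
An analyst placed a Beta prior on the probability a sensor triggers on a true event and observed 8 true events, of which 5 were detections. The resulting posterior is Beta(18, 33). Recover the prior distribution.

A Beta(a, b) prior with s successes and f failures in binomial data gives a Beta(a+s, b+f) posterior.
So a = 18 − 5 = 13 and b = 33 − 3 = 30.

Beta(13, 30)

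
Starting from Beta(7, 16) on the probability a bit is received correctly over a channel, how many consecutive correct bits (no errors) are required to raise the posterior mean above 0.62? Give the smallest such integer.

k = 20

After k correct bits and 0 errors the posterior is Beta(7+k, 16), with mean (7+k)/(7+16+k).
Set (7+k)/(23+k) > 0.62 and solve: k > (0.62·23 − 7)/(1 − 0.62) = 19.105.
The smallest integer exceeding 19.105 is 20.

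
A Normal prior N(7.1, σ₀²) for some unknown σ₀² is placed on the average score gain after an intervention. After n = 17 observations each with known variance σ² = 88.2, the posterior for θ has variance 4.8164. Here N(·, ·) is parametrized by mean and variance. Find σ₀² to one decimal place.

For the Normal–Normal model with known σ², precisions add: τ_n = τ₀ + n/σ².
So 1/σ₀² = 1/4.8164 − 17/88.2 = 0.207624 − 0.192744 = 0.014880.
Hence σ₀² = 1/0.014880 ≈ 67.2.

σ₀² = 67.2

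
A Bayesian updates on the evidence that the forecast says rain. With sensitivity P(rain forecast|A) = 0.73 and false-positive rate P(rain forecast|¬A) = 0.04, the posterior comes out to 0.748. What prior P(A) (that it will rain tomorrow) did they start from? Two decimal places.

In odds form, posterior odds = prior odds × likelihood ratio, so prior odds = posterior odds ÷ LR.
Posterior odds = 0.748/(1−0.748) = 2.9683. LR = 0.73/0.04 = 18.2500.
Prior odds = 2.9683/18.2500 = 0.1626, so P(A) = 0.1626/(1+0.1626) ≈ 0.14.

P(A) = 0.14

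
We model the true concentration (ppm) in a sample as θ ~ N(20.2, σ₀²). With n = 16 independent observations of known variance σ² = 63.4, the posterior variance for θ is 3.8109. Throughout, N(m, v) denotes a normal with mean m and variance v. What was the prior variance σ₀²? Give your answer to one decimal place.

Posterior precision equals prior precision plus data precision: 1/σ_n² = 1/σ₀² + n/σ².
So 1/σ₀² = 1/3.8109 − 16/63.4 = 0.262405 − 0.252366 = 0.010039.
Hence σ₀² = 1/0.010039 ≈ 99.6.

σ₀² = 99.6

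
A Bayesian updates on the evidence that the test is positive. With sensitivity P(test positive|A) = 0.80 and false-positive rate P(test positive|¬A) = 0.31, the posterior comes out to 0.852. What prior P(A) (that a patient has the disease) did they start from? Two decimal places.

P(A) = 0.69

Bayes' rule in odds form gives O(A|E) = O(A)·[P(E|A)/P(E|¬A)], hence O(A) = O(A|E)/LR.
Posterior odds = 0.852/(1−0.852) = 5.7568. LR = 0.80/0.31 = 2.5806.
Prior odds = 5.7568/2.5806 = 2.2308, so P(A) = 2.2308/(1+2.2308) ≈ 0.69.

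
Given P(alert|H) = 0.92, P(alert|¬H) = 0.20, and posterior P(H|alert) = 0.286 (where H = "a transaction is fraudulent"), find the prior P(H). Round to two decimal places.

P(H) = 0.08

In odds form, posterior odds = prior odds × likelihood ratio, so prior odds = posterior odds ÷ LR.
Posterior odds = 0.286/(1−0.286) = 0.4006. LR = 0.92/0.20 = 4.6000.
Prior odds = 0.4006/4.6000 = 0.0871, so P(H) = 0.0871/(1+0.0871) ≈ 0.08.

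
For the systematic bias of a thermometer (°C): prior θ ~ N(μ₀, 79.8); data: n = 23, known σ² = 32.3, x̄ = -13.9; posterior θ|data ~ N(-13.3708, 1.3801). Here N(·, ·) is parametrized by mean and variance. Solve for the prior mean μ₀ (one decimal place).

μ₀ = 16.7

With known observation variance, the Normal–Normal posterior has precision τ_n = τ₀ + n/σ² and mean μ_n = (τ₀μ₀ + (n/σ²)x̄)/τ_n.
Here τ₀ = 1/79.8 = 0.012531 and τ_data = 23/32.3 = 0.712074, so τ_n = 0.724605.
Rearranging for μ₀: μ₀ = (μ_n·τ_n − τ_data·x̄)/τ₀ = (-13.3708·0.724605 − 0.712074·-13.9) / 0.012531 = 0.209280/0.012531 ≈ 16.7.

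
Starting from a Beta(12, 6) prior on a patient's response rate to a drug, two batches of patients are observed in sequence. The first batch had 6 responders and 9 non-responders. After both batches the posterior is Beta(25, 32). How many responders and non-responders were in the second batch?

7 responders and 17 non-responders

Sequential conjugate updates are equivalent to a single update on the pooled data, so total successes = posterior α − prior α and total failures = posterior β − prior β.
Total across both batches: 25−12=13 responders, 32−6=26 non-responders.
Subtract the first batch: 13−6=7 responders and 26−9=17 non-responders.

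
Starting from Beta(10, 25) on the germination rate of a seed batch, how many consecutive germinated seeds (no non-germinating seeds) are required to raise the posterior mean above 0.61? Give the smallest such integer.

After k germinated seeds and 0 non-germinating seeds the posterior is Beta(10+k, 25), with mean (10+k)/(10+25+k).
Set (10+k)/(35+k) > 0.61 and solve: k > (0.61·35 − 10)/(1 − 0.61) = 29.103.
The smallest integer exceeding 29.103 is 30, and checking k=30: (40)/(65) = 0.6154 > 0.61.

k = 30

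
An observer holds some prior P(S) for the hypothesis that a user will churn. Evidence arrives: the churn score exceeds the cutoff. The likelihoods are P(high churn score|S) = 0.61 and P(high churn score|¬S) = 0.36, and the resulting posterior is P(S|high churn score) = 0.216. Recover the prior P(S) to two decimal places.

P(S) = 0.14

In odds form, posterior odds = prior odds × likelihood ratio, so prior odds = posterior odds ÷ LR.
Posterior odds = 0.216/(1−0.216) = 0.2755. LR = 0.61/0.36 = 1.6944.
Prior odds = 0.2755/1.6944 = 0.1626, so P(S) = 0.1626/(1+0.1626) ≈ 0.14.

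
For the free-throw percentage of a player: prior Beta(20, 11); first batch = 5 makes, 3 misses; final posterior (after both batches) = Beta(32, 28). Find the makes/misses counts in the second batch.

Because Beta–binomial updating is additive in the counts, the combined data contributed (α_post−α_prior, β_post−β_prior) successes and failures.
Total across both batches: 32−20=12 makes, 28−11=17 misses.
Subtract the first batch: 12−5=7 makes and 17−3=14 misses.

7 makes and 14 misses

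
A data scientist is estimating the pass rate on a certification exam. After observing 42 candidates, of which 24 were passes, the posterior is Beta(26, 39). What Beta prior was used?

Beta is conjugate to the binomial likelihood: posterior = Beta(α+s, β+f).
So α = 26 − 24 = 2 and β = 39 − 18 = 21.

Beta(2, 21)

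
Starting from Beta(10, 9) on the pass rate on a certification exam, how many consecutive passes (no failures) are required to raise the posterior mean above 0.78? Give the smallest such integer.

k = 22

After k passes and 0 failures the posterior is Beta(10+k, 9), with mean (10+k)/(10+9+k).
Set (10+k)/(19+k) > 0.78 and solve: k > (0.78·19 − 10)/(1 − 0.78) = 21.909.
The smallest integer exceeding 21.909 is 22, and checking k=22: (32)/(41) = 0.7805 > 0.78.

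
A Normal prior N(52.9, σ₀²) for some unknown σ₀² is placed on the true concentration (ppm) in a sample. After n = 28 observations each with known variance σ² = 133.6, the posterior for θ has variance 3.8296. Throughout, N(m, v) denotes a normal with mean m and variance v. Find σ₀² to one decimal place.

For the Normal–Normal model with known σ², precisions add: τ_n = τ₀ + n/σ².
So 1/σ₀² = 1/3.8296 − 28/133.6 = 0.261124 − 0.209581 = 0.051543.
Hence σ₀² = 1/0.051543 ≈ 19.4.

σ₀² = 19.4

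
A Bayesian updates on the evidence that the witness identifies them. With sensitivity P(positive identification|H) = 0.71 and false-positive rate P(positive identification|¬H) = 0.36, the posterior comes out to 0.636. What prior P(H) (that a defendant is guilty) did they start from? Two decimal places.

P(H) = 0.47

In odds form, posterior odds = prior odds × likelihood ratio, so prior odds = posterior odds ÷ LR.
Posterior odds = 0.636/(1−0.636) = 1.7473. LR = 0.71/0.36 = 1.9722.
Prior odds = 1.7473/1.9722 = 0.8860, so P(H) = 0.8860/(1+0.8860) ≈ 0.47.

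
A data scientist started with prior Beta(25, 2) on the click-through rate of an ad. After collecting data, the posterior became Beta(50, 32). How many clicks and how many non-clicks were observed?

Beta is conjugate to the binomial likelihood: posterior = Beta(α+s, β+f).
Match parameters: s=50−25=25, f=32−2=30.

25 clicks and 30 non-clicks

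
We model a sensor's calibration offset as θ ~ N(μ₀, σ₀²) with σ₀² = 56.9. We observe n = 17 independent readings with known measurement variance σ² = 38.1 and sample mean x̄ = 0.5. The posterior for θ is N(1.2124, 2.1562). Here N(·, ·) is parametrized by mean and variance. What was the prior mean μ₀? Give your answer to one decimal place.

With known observation variance, the Normal–Normal posterior has precision τ_n = τ₀ + n/σ² and mean μ_n = (τ₀μ₀ + (n/σ²)x̄)/τ_n.
Here τ₀ = 1/56.9 = 0.017575 and τ_data = 17/38.1 = 0.446194, so τ_n = 0.463769.
Rearranging for μ₀: μ₀ = (μ_n·τ_n − τ_data·x̄)/τ₀ = (1.2124·0.463769 − 0.446194·0.5) / 0.017575 = 0.339177/0.017575 ≈ 19.3.

μ₀ = 19.3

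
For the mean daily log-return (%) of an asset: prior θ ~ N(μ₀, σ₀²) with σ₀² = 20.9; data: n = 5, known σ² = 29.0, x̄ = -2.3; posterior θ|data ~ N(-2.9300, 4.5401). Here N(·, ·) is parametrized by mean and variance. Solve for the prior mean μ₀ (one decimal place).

The posterior mean is a precision-weighted average: μ_n = (τ₀μ₀ + τ_data·x̄)/(τ₀+τ_data), with τ₀=1/σ₀² and τ_data=n/σ².
Here τ₀ = 1/20.9 = 0.047847 and τ_data = 5/29.0 = 0.172414, so τ_n = 0.220261.
Rearranging for μ₀: μ₀ = (μ_n·τ_n − τ_data·x̄)/τ₀ = (-2.9300·0.220261 − 0.172414·-2.3) / 0.047847 = -0.248813/0.047847 ≈ -5.2.

μ₀ = -5.2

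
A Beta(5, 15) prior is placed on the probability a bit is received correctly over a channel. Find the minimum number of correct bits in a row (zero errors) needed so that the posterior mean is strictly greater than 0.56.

k = 15

After k correct bits and 0 errors the posterior is Beta(5+k, 15), with mean (5+k)/(5+15+k).
Set (5+k)/(20+k) > 0.56 and solve: k > (0.56·20 − 5)/(1 − 0.56) = 14.091.
The smallest integer exceeding 14.091 is 15.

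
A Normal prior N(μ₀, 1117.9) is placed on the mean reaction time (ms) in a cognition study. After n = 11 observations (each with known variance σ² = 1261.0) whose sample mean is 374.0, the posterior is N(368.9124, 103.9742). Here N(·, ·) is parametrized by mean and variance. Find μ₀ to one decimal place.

μ₀ = 319.3

With known observation variance, the Normal–Normal posterior has precision τ_n = τ₀ + n/σ² and mean μ_n = (τ₀μ₀ + (n/σ²)x̄)/τ_n.
Here τ₀ = 1/1117.9 = 0.000895 and τ_data = 11/1261.0 = 0.008723, so τ_n = 0.009618.
Rearranging for μ₀: μ₀ = (μ_n·τ_n − τ_data·x̄)/τ₀ = (368.9124·0.009618 − 0.008723·374.0) / 0.000895 = 0.285797/0.000895 ≈ 319.3.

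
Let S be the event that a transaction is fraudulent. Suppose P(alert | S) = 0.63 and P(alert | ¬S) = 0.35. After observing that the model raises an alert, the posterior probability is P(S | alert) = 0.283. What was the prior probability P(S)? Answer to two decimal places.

P(S) = 0.18

In odds form, posterior odds = prior odds × likelihood ratio, so prior odds = posterior odds ÷ LR.
Posterior odds = 0.283/(1−0.283) = 0.3947. LR = 0.63/0.35 = 1.8000.
Prior odds = 0.3947/1.8000 = 0.2193, so P(S) = 0.2193/(1+0.2193) ≈ 0.18.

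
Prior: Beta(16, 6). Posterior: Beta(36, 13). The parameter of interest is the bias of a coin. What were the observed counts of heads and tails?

Beta is conjugate to the binomial likelihood: posterior = Beta(α+s, β+f).
Match parameters: s=36−16=20, f=13−6=7.

20 heads and 7 tails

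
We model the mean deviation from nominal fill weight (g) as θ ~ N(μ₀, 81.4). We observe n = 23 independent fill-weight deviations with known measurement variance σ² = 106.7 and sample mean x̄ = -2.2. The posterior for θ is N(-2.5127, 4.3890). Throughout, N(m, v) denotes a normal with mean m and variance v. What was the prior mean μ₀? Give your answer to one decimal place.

μ₀ = -8.0

With known observation variance, the Normal–Normal posterior has precision τ_n = τ₀ + n/σ² and mean μ_n = (τ₀μ₀ + (n/σ²)x̄)/τ_n.
Here τ₀ = 1/81.4 = 0.012285 and τ_data = 23/106.7 = 0.215558, so τ_n = 0.227843.
Rearranging for μ₀: μ₀ = (μ_n·τ_n − τ_data·x̄)/τ₀ = (-2.5127·0.227843 − 0.215558·-2.2) / 0.012285 = -0.098274/0.012285 ≈ -8.0.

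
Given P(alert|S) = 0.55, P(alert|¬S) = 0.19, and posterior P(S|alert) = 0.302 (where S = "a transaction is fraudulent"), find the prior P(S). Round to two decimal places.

In odds form, posterior odds = prior odds × likelihood ratio, so prior odds = posterior odds ÷ LR.
Posterior odds = 0.302/(1−0.302) = 0.4327. LR = 0.55/0.19 = 2.8947.
Prior odds = 0.4327/2.8947 = 0.1495, so P(S) = 0.1495/(1+0.1495) ≈ 0.13.

P(S) = 0.13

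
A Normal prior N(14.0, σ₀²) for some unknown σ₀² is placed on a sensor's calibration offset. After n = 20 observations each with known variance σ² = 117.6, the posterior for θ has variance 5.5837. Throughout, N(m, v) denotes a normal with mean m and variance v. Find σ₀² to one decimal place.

σ₀² = 110.8

For the Normal–Normal model with known σ², precisions add: τ_n = τ₀ + n/σ².
So 1/σ₀² = 1/5.5837 − 20/117.6 = 0.179093 − 0.170068 = 0.009025.
Hence σ₀² = 1/0.009025 ≈ 110.8.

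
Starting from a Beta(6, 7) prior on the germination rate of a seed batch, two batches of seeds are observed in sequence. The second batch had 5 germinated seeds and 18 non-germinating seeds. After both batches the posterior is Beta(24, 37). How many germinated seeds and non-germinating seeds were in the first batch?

13 germinated seeds and 12 non-germinating seeds

Because Beta–binomial updating is additive in the counts, the combined data contributed (α_post−α_prior, β_post−β_prior) successes and failures.
Total across both batches: 24−6=18 germinated seeds, 37−7=30 non-germinating seeds.
Subtract the second batch: 18−5=13 germinated seeds and 30−18=12 non-germinating seeds.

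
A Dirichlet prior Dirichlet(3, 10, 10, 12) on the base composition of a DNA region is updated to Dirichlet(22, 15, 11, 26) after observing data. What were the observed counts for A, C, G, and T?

For a Dirichlet(α) prior with multinomial counts c, the posterior is Dirichlet(α + c) componentwise.
Counts are posterior − prior componentwise: 22−3=19, 15−10=5, 11−10=1, 26−12=14.

counts (19, 5, 1, 14)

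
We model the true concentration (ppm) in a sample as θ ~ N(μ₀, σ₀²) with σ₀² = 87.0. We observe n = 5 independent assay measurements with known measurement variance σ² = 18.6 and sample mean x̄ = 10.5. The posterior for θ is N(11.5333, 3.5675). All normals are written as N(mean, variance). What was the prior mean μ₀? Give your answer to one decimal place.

With known observation variance, the Normal–Normal posterior has precision τ_n = τ₀ + n/σ² and mean μ_n = (τ₀μ₀ + (n/σ²)x̄)/τ_n.
Here τ₀ = 1/87.0 = 0.011494 and τ_data = 5/18.6 = 0.268817, so τ_n = 0.280311.
Rearranging for μ₀: μ₀ = (μ_n·τ_n − τ_data·x̄)/τ₀ = (11.5333·0.280311 − 0.268817·10.5) / 0.011494 = 0.410332/0.011494 ≈ 35.7.

μ₀ = 35.7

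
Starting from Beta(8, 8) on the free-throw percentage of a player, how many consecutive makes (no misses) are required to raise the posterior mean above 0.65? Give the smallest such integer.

k = 7

After k makes and 0 misses the posterior is Beta(8+k, 8), with mean (8+k)/(8+8+k).
Set (8+k)/(16+k) > 0.65 and solve: k > (0.65·16 − 8)/(1 − 0.65) = 6.857.
The smallest integer exceeding 6.857 is 7, and checking k=7: (15)/(23) = 0.6522 > 0.65.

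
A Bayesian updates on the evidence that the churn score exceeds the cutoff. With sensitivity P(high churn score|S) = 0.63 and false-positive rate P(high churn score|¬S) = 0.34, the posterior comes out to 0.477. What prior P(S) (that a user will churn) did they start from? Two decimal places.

P(S) = 0.33

In odds form, posterior odds = prior odds × likelihood ratio, so prior odds = posterior odds ÷ LR.
Posterior odds = 0.477/(1−0.477) = 0.9120. LR = 0.63/0.34 = 1.8529.
Prior odds = 0.9120/1.8529 = 0.4922, so P(S) = 0.4922/(1+0.4922) ≈ 0.33.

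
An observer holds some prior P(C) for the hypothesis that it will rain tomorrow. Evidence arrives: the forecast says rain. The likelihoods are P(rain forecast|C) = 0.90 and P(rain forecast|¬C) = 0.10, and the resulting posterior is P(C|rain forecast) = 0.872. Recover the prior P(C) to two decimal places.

Bayes' rule in odds form gives O(C|E) = O(C)·[P(E|C)/P(E|¬C)], hence O(C) = O(C|E)/LR.
Posterior odds = 0.872/(1−0.872) = 6.8125. LR = 0.90/0.10 = 9.0000.
Prior odds = 6.8125/9.0000 = 0.7569, so P(C) = 0.7569/(1+0.7569) ≈ 0.43.

P(C) = 0.43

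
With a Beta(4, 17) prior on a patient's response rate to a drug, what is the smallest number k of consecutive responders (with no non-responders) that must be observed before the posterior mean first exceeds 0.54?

After k responders and 0 non-responders the posterior is Beta(4+k, 17), with mean (4+k)/(4+17+k).
Set (4+k)/(21+k) > 0.54 and solve: k > (0.54·21 − 4)/(1 − 0.54) = 15.957.
The smallest integer exceeding 15.957 is 16.

k = 16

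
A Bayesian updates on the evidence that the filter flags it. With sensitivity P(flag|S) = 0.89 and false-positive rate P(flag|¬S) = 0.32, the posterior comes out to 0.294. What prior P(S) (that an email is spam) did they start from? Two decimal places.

Bayes' rule in odds form gives O(S|E) = O(S)·[P(E|S)/P(E|¬S)], hence O(S) = O(S|E)/LR.
Posterior odds = 0.294/(1−0.294) = 0.4164. LR = 0.89/0.32 = 2.7812.
Prior odds = 0.4164/2.7812 = 0.1497, so P(S) = 0.1497/(1+0.1497) ≈ 0.13.

P(S) = 0.13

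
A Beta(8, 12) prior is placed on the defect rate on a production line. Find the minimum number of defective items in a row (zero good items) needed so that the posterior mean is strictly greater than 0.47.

After k defective items and 0 good items the posterior is Beta(8+k, 12), with mean (8+k)/(8+12+k).
Set (8+k)/(20+k) > 0.47 and solve: k > (0.47·20 − 8)/(1 − 0.47) = 2.642.
The smallest integer exceeding 2.642 is 3, and checking k=3: (11)/(23) = 0.4783 > 0.47.

k = 3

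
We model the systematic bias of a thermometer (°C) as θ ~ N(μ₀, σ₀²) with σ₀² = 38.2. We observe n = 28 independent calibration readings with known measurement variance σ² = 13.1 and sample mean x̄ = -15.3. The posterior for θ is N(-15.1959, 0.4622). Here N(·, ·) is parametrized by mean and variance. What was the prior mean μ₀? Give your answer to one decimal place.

The posterior mean is a precision-weighted average: μ_n = (τ₀μ₀ + τ_data·x̄)/(τ₀+τ_data), with τ₀=1/σ₀² and τ_data=n/σ².
Here τ₀ = 1/38.2 = 0.026178 and τ_data = 28/13.1 = 2.137405, so τ_n = 2.163583.
Rearranging for μ₀: μ₀ = (μ_n·τ_n − τ_data·x̄)/τ₀ = (-15.1959·2.163583 − 2.137405·-15.3) / 0.026178 = -0.175294/0.026178 ≈ -6.7.

μ₀ = -6.7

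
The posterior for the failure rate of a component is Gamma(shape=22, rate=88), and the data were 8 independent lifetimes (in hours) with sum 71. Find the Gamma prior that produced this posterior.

Gamma–exponential conjugacy: posterior shape = α + n, posterior rate = β + Σtᵢ.
So α = 22 − 8 = 14 and β = 88 − 71 = 17.

Gamma(shape=14, rate=17)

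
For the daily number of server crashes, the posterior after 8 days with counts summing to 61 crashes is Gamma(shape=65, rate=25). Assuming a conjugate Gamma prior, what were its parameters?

Gamma–Poisson conjugacy: posterior shape = α + Σxᵢ, posterior rate = β + n.
So α = 65 − 61 = 4 and β = 25 − 8 = 17.

Gamma(shape=4, rate=17)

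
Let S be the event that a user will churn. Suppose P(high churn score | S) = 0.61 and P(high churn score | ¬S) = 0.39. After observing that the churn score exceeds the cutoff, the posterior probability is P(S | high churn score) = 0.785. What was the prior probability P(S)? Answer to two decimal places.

P(S) = 0.70

In odds form, posterior odds = prior odds × likelihood ratio, so prior odds = posterior odds ÷ LR.
Posterior odds = 0.785/(1−0.785) = 3.6512. LR = 0.61/0.39 = 1.5641.
Prior odds = 3.6512/1.5641 = 2.3344, so P(S) = 2.3344/(1+2.3344) ≈ 0.70.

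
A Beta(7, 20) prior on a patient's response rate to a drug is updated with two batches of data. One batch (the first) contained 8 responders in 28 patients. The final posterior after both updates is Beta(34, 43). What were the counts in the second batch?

Because Beta–binomial updating is additive in the counts, the combined data contributed (α_post−α_prior, β_post−β_prior) successes and failures.
Total across both batches: 34−7=27 responders, 43−20=23 non-responders.
Subtract the first batch: 27−8=19 responders and 23−20=3 non-responders.

19 responders and 3 non-responders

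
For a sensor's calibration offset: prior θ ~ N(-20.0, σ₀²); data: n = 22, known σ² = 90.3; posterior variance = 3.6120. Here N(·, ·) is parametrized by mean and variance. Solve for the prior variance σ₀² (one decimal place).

For the Normal–Normal model with known σ², precisions add: τ_n = τ₀ + n/σ².
So 1/σ₀² = 1/3.6120 − 22/90.3 = 0.276855 − 0.243632 = 0.033223.
Hence σ₀² = 1/0.033223 ≈ 30.1.

σ₀² = 30.1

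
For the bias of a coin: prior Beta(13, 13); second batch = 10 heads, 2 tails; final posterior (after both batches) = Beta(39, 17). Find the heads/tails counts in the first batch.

Because Beta–binomial updating is additive in the counts, the combined data contributed (α_post−α_prior, β_post−β_prior) successes and failures.
Total across both batches: 39−13=26 heads, 17−13=4 tails.
Subtract the second batch: 26−10=16 heads and 4−2=2 tails.

16 heads and 2 tails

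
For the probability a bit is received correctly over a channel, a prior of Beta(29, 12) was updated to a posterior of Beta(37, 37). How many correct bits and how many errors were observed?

8 correct bits and 25 errors

Under Beta–binomial conjugacy the posterior parameters are (α+s, β+f).
Match parameters: s=37−29=8, f=37−12=25.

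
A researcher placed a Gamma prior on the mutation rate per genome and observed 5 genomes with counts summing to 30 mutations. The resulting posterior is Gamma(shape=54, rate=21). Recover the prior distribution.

Gamma(shape=24, rate=16)

Gamma–Poisson conjugacy: posterior shape = α + Σxᵢ, posterior rate = β + n.
So α = 54 − 30 = 24 and β = 21 − 5 = 16.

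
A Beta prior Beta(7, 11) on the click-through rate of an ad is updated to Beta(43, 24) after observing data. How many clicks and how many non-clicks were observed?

Under Beta–binomial conjugacy the posterior parameters are (a+s, b+f).
Match parameters: s=43−7=36, f=24−11=13.

36 clicks and 13 non-clicks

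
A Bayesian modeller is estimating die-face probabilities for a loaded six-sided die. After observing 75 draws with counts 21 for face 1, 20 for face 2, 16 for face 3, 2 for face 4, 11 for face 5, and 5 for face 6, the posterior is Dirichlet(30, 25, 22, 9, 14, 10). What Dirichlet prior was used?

For a Dirichlet(α) prior with multinomial counts c, the posterior is Dirichlet(α + c) componentwise.
Subtract each count from the matching posterior parameter: 30−21=9, 25−20=5, 22−16=6, 9−2=7, 14−11=3, 10−5=5.

Dirichlet(9, 5, 6, 7, 3, 5)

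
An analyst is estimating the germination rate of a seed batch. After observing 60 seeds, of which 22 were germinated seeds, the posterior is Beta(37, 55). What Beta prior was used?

Beta is conjugate to the binomial likelihood: posterior = Beta(a+s, b+f).
Subtract the data counts: 37−22=15, 55−38=17.

Beta(15, 17)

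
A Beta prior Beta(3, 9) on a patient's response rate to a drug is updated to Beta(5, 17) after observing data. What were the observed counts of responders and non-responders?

2 responders and 8 non-responders

Under Beta–binomial conjugacy the posterior parameters are (α+s, β+f).
So s = 5 − 3 = 2 and f = 17 − 9 = 8.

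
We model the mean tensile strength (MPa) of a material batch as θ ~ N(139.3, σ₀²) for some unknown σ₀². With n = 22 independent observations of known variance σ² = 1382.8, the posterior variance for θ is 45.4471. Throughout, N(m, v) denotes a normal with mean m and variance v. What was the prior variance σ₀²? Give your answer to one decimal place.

For the Normal–Normal model with known σ², precisions add: τ_n = τ₀ + n/σ².
So 1/σ₀² = 1/45.4471 − 22/1382.8 = 0.022004 − 0.015910 = 0.006094.
Hence σ₀² = 1/0.006094 ≈ 164.1.

σ₀² = 164.1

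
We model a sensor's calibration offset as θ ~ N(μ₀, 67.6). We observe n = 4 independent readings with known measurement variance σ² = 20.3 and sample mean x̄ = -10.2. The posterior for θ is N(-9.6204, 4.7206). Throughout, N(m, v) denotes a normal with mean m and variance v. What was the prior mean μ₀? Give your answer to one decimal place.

μ₀ = -1.9

With known observation variance, the Normal–Normal posterior has precision τ_n = τ₀ + n/σ² and mean μ_n = (τ₀μ₀ + (n/σ²)x̄)/τ_n.
Here τ₀ = 1/67.6 = 0.014793 and τ_data = 4/20.3 = 0.197044, so τ_n = 0.211837.
Rearranging for μ₀: μ₀ = (μ_n·τ_n − τ_data·x̄)/τ₀ = (-9.6204·0.211837 − 0.197044·-10.2) / 0.014793 = -0.028108/0.014793 ≈ -1.9.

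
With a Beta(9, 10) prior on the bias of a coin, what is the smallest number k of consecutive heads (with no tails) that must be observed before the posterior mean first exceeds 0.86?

After k heads and 0 tails the posterior is Beta(9+k, 10), with mean (9+k)/(9+10+k).
Set (9+k)/(19+k) > 0.86 and solve: k > (0.86·19 − 9)/(1 − 0.86) = 52.429.
The smallest integer exceeding 52.429 is 53, and checking k=53: (62)/(72) = 0.8611 > 0.86.

k = 53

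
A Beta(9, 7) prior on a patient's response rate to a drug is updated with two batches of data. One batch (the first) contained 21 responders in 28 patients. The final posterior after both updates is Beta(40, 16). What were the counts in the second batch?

10 responders and 2 non-responders

Because Beta–binomial updating is additive in the counts, the combined data contributed (α_post−α_prior, β_post−β_prior) successes and failures.
Total across both batches: 40−9=31 responders, 16−7=9 non-responders.
Subtract the first batch: 31−21=10 responders and 9−7=2 non-responders.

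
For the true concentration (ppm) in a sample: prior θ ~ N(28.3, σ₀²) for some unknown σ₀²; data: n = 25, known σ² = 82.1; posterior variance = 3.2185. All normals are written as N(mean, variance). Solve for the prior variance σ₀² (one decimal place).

For the Normal–Normal model with known σ², precisions add: τ_n = τ₀ + n/σ².
So 1/σ₀² = 1/3.2185 − 25/82.1 = 0.310704 − 0.304507 = 0.006197.
Hence σ₀² = 1/0.006197 ≈ 161.4.

σ₀² = 161.4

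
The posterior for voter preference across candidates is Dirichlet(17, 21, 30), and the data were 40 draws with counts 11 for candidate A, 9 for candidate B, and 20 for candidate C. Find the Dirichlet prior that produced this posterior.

Dirichlet(6, 12, 10)

For a Dirichlet(α) prior with multinomial counts c, the posterior is Dirichlet(α + c) componentwise.
Subtract each count from the matching posterior parameter: 17−11=6, 21−9=12, 30−20=10.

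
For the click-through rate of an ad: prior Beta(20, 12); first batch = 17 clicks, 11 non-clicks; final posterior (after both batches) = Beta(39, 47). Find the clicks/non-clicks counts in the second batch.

2 clicks and 24 non-clicks

Because Beta–binomial updating is additive in the counts, the combined data contributed (α_post−α_prior, β_post−β_prior) successes and failures.
Total across both batches: 39−20=19 clicks, 47−12=35 non-clicks.
Subtract the first batch: 19−17=2 clicks and 35−11=24 non-clicks.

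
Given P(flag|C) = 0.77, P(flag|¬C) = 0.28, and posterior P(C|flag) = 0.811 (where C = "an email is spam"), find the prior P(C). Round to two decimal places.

P(C) = 0.61

Bayes' rule in odds form gives O(C|E) = O(C)·[P(E|C)/P(E|¬C)], hence O(C) = O(C|E)/LR.
Posterior odds = 0.811/(1−0.811) = 4.2910. LR = 0.77/0.28 = 2.7500.
Prior odds = 4.2910/2.7500 = 1.5604, so P(C) = 1.5604/(1+1.5604) ≈ 0.61.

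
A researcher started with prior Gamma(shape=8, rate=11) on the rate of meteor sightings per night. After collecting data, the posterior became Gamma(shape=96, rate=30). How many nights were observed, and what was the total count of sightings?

A Gamma(α, β) prior (rate parametrization) on a Poisson rate with n observations summing to S gives posterior Gamma(α+S, β+n).
Matching: Σxᵢ = 96 − 8 = 88 and n = 30 − 11 = 19.

n = 19 nights with total 88 sightings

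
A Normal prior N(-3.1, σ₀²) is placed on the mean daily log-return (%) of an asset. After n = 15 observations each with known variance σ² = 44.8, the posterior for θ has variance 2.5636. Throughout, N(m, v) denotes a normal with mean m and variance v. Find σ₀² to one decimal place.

Posterior precision equals prior precision plus data precision: 1/σ_n² = 1/σ₀² + n/σ².
So 1/σ₀² = 1/2.5636 − 15/44.8 = 0.390076 − 0.334821 = 0.055255.
Hence σ₀² = 1/0.055255 ≈ 18.1.

σ₀² = 18.1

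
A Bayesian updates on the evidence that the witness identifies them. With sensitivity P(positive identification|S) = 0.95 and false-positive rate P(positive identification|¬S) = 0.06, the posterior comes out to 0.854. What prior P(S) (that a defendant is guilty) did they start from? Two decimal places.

P(S) = 0.27

In odds form, posterior odds = prior odds × likelihood ratio, so prior odds = posterior odds ÷ LR.
Posterior odds = 0.854/(1−0.854) = 5.8493. LR = 0.95/0.06 = 15.8333.
Prior odds = 5.8493/15.8333 = 0.3694, so P(S) = 0.3694/(1+0.3694) ≈ 0.27.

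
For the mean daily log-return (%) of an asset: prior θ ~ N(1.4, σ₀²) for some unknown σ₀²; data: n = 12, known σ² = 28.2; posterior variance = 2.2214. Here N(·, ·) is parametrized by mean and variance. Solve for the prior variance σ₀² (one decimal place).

Posterior precision equals prior precision plus data precision: 1/σ_n² = 1/σ₀² + n/σ².
So 1/σ₀² = 1/2.2214 − 12/28.2 = 0.450167 − 0.425532 = 0.024635.
Hence σ₀² = 1/0.024635 ≈ 40.6.

σ₀² = 40.6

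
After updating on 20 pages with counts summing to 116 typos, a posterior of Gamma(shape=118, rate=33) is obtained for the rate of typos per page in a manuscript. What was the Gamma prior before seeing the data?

Gamma–Poisson conjugacy: posterior shape = α + Σxᵢ, posterior rate = β + n.
So α = 118 − 116 = 2 and β = 33 − 20 = 13.

Gamma(shape=2, rate=13)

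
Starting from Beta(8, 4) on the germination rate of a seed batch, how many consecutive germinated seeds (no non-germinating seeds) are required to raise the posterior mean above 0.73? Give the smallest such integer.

k = 3

After k germinated seeds and 0 non-germinating seeds the posterior is Beta(8+k, 4), with mean (8+k)/(8+4+k).
Set (8+k)/(12+k) > 0.73 and solve: k > (0.73·12 − 8)/(1 − 0.73) = 2.815.
The smallest integer exceeding 2.815 is 3, and checking k=3: (11)/(15) = 0.7333 > 0.73.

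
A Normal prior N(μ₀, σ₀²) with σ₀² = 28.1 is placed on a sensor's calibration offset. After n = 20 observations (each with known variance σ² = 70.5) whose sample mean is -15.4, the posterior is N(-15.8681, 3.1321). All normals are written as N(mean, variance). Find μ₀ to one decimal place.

μ₀ = -19.6

With known observation variance, the Normal–Normal posterior has precision τ_n = τ₀ + n/σ² and mean μ_n = (τ₀μ₀ + (n/σ²)x̄)/τ_n.
Here τ₀ = 1/28.1 = 0.035587 and τ_data = 20/70.5 = 0.283688, so τ_n = 0.319275.
Rearranging for μ₀: μ₀ = (μ_n·τ_n − τ_data·x̄)/τ₀ = (-15.8681·0.319275 − 0.283688·-15.4) / 0.035587 = -0.697492/0.035587 ≈ -19.6.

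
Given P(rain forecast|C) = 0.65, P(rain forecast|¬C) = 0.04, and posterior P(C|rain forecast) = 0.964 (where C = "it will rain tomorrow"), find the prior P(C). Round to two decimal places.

P(C) = 0.62

In odds form, posterior odds = prior odds × likelihood ratio, so prior odds = posterior odds ÷ LR.
Posterior odds = 0.964/(1−0.964) = 26.7778. LR = 0.65/0.04 = 16.2500.
Prior odds = 26.7778/16.2500 = 1.6479, so P(C) = 1.6479/(1+1.6479) ≈ 0.62.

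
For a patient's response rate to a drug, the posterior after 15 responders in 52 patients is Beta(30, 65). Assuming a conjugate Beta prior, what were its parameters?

Under Beta–binomial conjugacy the posterior parameters are (a+s, b+f).
So a = 30 − 15 = 15 and b = 65 − 37 = 28.

Beta(15, 28)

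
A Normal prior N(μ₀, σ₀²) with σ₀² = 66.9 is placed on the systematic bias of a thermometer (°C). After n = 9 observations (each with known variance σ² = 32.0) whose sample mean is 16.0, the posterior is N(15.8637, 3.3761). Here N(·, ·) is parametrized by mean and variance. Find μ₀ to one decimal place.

With known observation variance, the Normal–Normal posterior has precision τ_n = τ₀ + n/σ² and mean μ_n = (τ₀μ₀ + (n/σ²)x̄)/τ_n.
Here τ₀ = 1/66.9 = 0.014948 and τ_data = 9/32.0 = 0.281250, so τ_n = 0.296198.
Rearranging for μ₀: μ₀ = (μ_n·τ_n − τ_data·x̄)/τ₀ = (15.8637·0.296198 − 0.281250·16.0) / 0.014948 = 0.198796/0.014948 ≈ 13.3.

μ₀ = 13.3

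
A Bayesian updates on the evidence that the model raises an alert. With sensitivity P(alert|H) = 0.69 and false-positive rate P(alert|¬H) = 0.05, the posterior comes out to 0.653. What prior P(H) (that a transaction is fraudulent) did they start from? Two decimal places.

Bayes' rule in odds form gives O(H|E) = O(H)·[P(E|H)/P(E|¬H)], hence O(H) = O(H|E)/LR.
Posterior odds = 0.653/(1−0.653) = 1.8818. LR = 0.69/0.05 = 13.8000.
Prior odds = 1.8818/13.8000 = 0.1364, so P(H) = 0.1364/(1+0.1364) ≈ 0.12.

P(H) = 0.12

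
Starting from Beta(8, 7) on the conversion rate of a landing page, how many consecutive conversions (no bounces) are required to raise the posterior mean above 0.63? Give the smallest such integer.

k = 4

After k conversions and 0 bounces the posterior is Beta(8+k, 7), with mean (8+k)/(8+7+k).
Set (8+k)/(15+k) > 0.63 and solve: k > (0.63·15 − 8)/(1 − 0.63) = 3.919.
The smallest integer exceeding 3.919 is 4, and checking k=4: (12)/(19) = 0.6316 > 0.63.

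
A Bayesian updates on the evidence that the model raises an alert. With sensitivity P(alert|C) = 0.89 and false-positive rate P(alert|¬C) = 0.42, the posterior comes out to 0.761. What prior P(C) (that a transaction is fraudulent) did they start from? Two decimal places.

P(C) = 0.60

In odds form, posterior odds = prior odds × likelihood ratio, so prior odds = posterior odds ÷ LR.
Posterior odds = 0.761/(1−0.761) = 3.1841. LR = 0.89/0.42 = 2.1190.
Prior odds = 3.1841/2.1190 = 1.5026, so P(C) = 1.5026/(1+1.5026) ≈ 0.60.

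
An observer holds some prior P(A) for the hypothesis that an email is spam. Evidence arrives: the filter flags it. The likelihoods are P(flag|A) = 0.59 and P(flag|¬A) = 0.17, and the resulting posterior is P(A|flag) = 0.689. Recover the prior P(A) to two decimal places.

In odds form, posterior odds = prior odds × likelihood ratio, so prior odds = posterior odds ÷ LR.
Posterior odds = 0.689/(1−0.689) = 2.2154. LR = 0.59/0.17 = 3.4706.
Prior odds = 2.2154/3.4706 = 0.6383, so P(A) = 0.6383/(1+0.6383) ≈ 0.39.

P(A) = 0.39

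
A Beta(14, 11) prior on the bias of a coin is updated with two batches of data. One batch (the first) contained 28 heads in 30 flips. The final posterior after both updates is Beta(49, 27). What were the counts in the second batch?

Because Beta–binomial updating is additive in the counts, the combined data contributed (α_post−α_prior, β_post−β_prior) successes and failures.
Total across both batches: 49−14=35 heads, 27−11=16 tails.
Subtract the first batch: 35−28=7 heads and 16−2=14 tails.

7 heads and 14 tails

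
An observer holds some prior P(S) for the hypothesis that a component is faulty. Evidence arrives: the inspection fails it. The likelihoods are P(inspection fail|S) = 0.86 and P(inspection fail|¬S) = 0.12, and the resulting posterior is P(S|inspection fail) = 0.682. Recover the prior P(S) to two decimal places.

Bayes' rule in odds form gives O(S|E) = O(S)·[P(E|S)/P(E|¬S)], hence O(S) = O(S|E)/LR.
Posterior odds = 0.682/(1−0.682) = 2.1447. LR = 0.86/0.12 = 7.1667.
Prior odds = 2.1447/7.1667 = 0.2993, so P(S) = 0.2993/(1+0.2993) ≈ 0.23.

P(S) = 0.23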